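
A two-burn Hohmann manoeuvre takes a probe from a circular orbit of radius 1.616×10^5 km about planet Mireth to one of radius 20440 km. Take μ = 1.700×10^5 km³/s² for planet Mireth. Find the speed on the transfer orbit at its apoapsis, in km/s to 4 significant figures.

The Hohmann ellipse has a_t = (r₁ + r₂)/2 = 91020 km.
The apoapsis of the transfer ellipse is at r = 1.616×10^5 km.
Vis-viva: v = √[μ(2/r − 1/a_t)] = √[1.700×10^5 × (2/1.616×10^5 − 1/91020)] = 0.4860 km/s.

v = 0.4860 km/s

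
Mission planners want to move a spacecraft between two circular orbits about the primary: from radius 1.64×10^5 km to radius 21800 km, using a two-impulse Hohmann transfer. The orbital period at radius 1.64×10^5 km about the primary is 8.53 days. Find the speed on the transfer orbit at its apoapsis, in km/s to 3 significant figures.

From Kepler's third law T² = 4π²r³/μ at r = 1.64×10^5 km, T = 8.53 days = 8.53 × 86400 s = 7.36992×10^5 s: μ = 4π²r³/T² = 3.20602×10^5 km³/s².
Semi-major axis of the transfer orbit: a_t = (1.640×10^5 + 21800)/2 = 92900 km.
At apoapsis, r = 1.640×10^5 km.
Applying v² = μ(2/r − 1/a_t): v = 0.6773 km/s.

v = 0.677 km/s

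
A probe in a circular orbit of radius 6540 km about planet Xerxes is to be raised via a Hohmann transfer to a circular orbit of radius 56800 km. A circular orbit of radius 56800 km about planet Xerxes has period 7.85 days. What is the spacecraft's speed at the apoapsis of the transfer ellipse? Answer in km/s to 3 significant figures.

From Kepler's third law T² = 4π²r³/μ at r = 56800 km, T = 7.85 days = 7.85 × 86400 s = 6.7824×10^5 s: μ = 4π²r³/T² = 15726.7 km³/s².
The Hohmann ellipse has a_t = (r₁ + r₂)/2 = 31670 km.
At apoapsis, r = 56800 km.
Applying v² = μ(2/r − 1/a_t): v = 0.2391 km/s.

v = 0.239 km/s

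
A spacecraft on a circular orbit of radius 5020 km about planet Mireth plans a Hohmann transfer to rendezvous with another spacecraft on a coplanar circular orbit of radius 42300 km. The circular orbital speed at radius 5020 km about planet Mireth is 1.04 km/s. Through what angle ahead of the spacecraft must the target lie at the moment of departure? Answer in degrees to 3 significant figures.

From the circular-orbit relation v² = μ/r at r = 5020 km: μ = v²r = (1.04)² × 5020 = 5429.63 km³/s².
Transfer-ellipse semi-major axis a_t = (r₁ + r₂)/2 = (5020 + 42300)/2 = 23660 km.
The half-period of the transfer ellipse is t = π√(a_t³/μ) = 1.5516×10^5 s.
The target's mean motion on its circular orbit is ω₂ = √(μ/r₂³) = 8.4698×10^-6 rad/s.
Angle swept by the target during transfer: ω₂·t = 1.3142 rad = 75.30°.
Arrival is 180° from departure on the ellipse, so φ = 180° − 75.30° = 105°.

φ = 105°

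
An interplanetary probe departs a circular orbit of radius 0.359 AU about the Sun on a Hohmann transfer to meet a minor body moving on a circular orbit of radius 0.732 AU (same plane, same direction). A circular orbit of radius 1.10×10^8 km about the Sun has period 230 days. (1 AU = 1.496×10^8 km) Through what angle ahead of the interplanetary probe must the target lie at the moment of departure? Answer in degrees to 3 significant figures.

From Kepler's third law T² = 4π²r³/μ at r = 1.10×10^8 km, T = 230 days = 230 × 86400 s = 1.9872×10^7 s: μ = 4π²r³/T² = 1.33062×10^11 km³/s².
In km: r₁ = 0.359 × 1.496×10^8 = 5.37064×10^7 km; r₂ = 0.732 × 1.496×10^8 = 1.095072×10^8 km.
Semi-major axis of the transfer orbit: a_t = (5.37064×10^7 + 1.095072×10^8)/2 = 8.16068×10^7 km.
Transfer time t = π√(a_t³/μ) = 6.349×10^6 s.
Target angular speed ω₂ = √(μ/r₂³) = 3.183×10^-7 rad/s.
Angle swept by the target during transfer: ω₂·t = 2.021 rad = 115.8°.
Arrival is 180° from departure on the ellipse, so φ = 180° − 115.8° = 64.2°.

φ = 64.2°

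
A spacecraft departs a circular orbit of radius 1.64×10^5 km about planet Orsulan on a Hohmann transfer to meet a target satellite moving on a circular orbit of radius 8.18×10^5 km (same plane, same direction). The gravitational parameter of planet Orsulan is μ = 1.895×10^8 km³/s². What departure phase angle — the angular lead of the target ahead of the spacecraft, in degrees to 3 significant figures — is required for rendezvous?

φ = 96.3°

Semi-major axis of the transfer orbit: a_t = (1.640×10^5 + 8.180×10^5)/2 = 4.910×10^5 km.
The half-period of the transfer ellipse is t = π√(a_t³/μ) = 78520 s.
Target angular speed ω₂ = √(μ/r₂³) = 1.861×10^-5 rad/s.
Angle swept by the target during transfer: ω₂·t = 1.461 rad = 83.71°.
The spacecraft traverses 180° on the transfer ellipse, so the target must lead by 180° − 83.71° = 96.3°.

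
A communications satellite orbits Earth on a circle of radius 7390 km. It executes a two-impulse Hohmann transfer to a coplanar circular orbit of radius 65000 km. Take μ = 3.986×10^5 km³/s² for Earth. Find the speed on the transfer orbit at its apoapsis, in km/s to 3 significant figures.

Semi-major axis of the transfer orbit: a_t = (7390 + 65000)/2 = 36195 km.
At apoapsis, r = 65000 km.
Applying v² = μ(2/r − 1/a_t): v = 1.119 km/s.

v = 1.12 km/s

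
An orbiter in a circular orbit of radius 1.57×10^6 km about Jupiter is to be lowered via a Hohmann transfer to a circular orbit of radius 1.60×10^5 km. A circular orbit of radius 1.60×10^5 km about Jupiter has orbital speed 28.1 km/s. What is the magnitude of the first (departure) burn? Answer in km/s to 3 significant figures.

From the circular-orbit relation v² = μ/r at r = 1.60×10^5 km: μ = v²r = (28.1)² × 1.60×10^5 = 1.26338×10^8 km³/s².
Semi-major axis of the transfer orbit: a_t = (1.570×10^6 + 1.600×10^5)/2 = 8.650×10^5 km.
Circular speed at r = 1.570×10^6 km: v_c = √(μ/r) = 8.970 km/s.
Vis-viva on the transfer ellipse at r = 1.570×10^6 km gives v_t = √[μ(2/r − 1/a_t)] = 3.858 km/s.
Δv₁ = |v_t − v_c| = |3.858 − 8.970| = 5.112 km/s.

Δv₁ = 5.11 km/s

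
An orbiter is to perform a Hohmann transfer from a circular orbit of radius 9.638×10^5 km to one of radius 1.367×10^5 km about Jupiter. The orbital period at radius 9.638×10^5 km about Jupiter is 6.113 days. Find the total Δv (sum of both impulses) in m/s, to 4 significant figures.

Δv = 15600 m/s

From Kepler's third law T² = 4π²r³/μ at r = 9.638×10^5 km, T = 6.113 days = 6.113 × 86400 s = 5.281632×10^5 s: μ = 4π²r³/T² = 1.26702×10^8 km³/s².
Semi-major axis of the transfer orbit: a_t = (9.638×10^5 + 1.367×10^5)/2 = 5.5025×10^5 km.
At r₁ the circular-orbit speed is v₁ = √(μ/r₁) = 11.466 km/s.
Transfer-orbit speed at r₁ (vis-viva): v_a = √[μ(2/r₁ − 1/a_t)] = 5.7148 km/s.
First burn Δv₁ = |v_a − v₁| = 5.751 km/s.
At r₂, v₂ = √(μ/r₂) = 30.444 km/s.
Transfer-orbit speed at r₂: v_p = √[μ(2/r₂ − 1/a_t)] = 40.292 km/s.
Second burn Δv₂ = |v₂ − v_p| = 9.848 km/s.
Total Δv = Δv₁ + Δv₂ = 15.60 km/s.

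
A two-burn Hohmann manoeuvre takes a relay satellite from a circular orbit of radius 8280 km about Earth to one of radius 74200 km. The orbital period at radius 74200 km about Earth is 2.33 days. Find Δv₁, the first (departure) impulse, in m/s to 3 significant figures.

Δv₁ = 2370 m/s

From Kepler's third law T² = 4π²r³/μ at r = 74200 km, T = 2.33 days = 2.33 × 86400 s = 2.01312×10^5 s: μ = 4π²r³/T² = 3.97953×10^5 km³/s².
The Hohmann ellipse has a_t = (r₁ + r₂)/2 = 41240 km.
Circular speed at r = 8280 km: v_c = √(μ/r) = 6.933 km/s.
Vis-viva on the transfer ellipse at r = 8280 km gives v_t = √[μ(2/r − 1/a_t)] = 9.299 km/s.
Δv₁ = |v_t − v_c| = |9.299 − 6.933| = 2.366 km/s.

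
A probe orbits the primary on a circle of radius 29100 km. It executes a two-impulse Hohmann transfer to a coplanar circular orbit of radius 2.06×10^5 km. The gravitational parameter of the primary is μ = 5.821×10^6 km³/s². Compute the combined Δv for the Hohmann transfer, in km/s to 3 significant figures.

Δv = 7.25 km/s

Semi-major axis of the transfer orbit: a_t = (29100 + 2.060×10^5)/2 = 1.1755×10^5 km.
At r₁ the circular-orbit speed is v₁ = √(μ/r₁) = 14.14 km/s.
On the transfer ellipse at r₁, vis-viva gives v_p = √[μ(2/r₁ − 1/a_t)] = 18.72 km/s.
First burn Δv₁ = |v_p − v₁| = 4.580 km/s.
At r₂, v₂ = √(μ/r₂) = 5.316 km/s.
Transfer-orbit speed at r₂: v_a = √[μ(2/r₂ − 1/a_t)] = 2.645 km/s.
Second burn Δv₂ = |v₂ − v_a| = 2.671 km/s.
Total Δv = Δv₁ + Δv₂ = 7.251 km/s.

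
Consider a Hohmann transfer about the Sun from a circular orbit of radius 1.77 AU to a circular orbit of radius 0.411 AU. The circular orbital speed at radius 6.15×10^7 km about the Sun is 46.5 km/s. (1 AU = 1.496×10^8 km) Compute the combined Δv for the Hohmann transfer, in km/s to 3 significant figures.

From the circular-orbit relation v² = μ/r at r = 6.15×10^7 km: μ = v²r = (46.5)² × 6.15×10^7 = 1.32978×10^11 km³/s².
In km: r₁ = 1.77 × 1.496×10^8 = 2.64792×10^8 km; r₂ = 0.411 × 1.496×10^8 = 6.14856×10^7 km.
Transfer-ellipse semi-major axis a_t = (r₁ + r₂)/2 = (2.64792×10^8 + 6.14856×10^7)/2 = 1.631388×10^8 km.
At r₁ the circular-orbit speed is v₁ = √(μ/r₁) = 22.4098 km/s.
On the transfer ellipse at r₁, vis-viva gives v_a = √[μ(2/r₁ − 1/a_t)] = 13.7577 km/s.
First burn Δv₁ = |v_a − v₁| = 8.6521 km/s.
At r₂, v₂ = √(μ/r₂) = 46.5054 km/s.
Transfer-orbit speed at r₂: v_p = √[μ(2/r₂ − 1/a_t)] = 59.2485 km/s.
Second burn Δv₂ = |v₂ − v_p| = 12.743 km/s.
Total Δv = Δv₁ + Δv₂ = 21.40 km/s.

Δv = 21.4 km/s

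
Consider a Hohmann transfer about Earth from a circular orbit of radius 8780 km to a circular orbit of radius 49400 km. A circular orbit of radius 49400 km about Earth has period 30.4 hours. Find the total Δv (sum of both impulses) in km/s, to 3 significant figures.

From Kepler's third law T² = 4π²r³/μ at r = 49400 km, T = 30.4 hours = 30.4 × 3600 s = 1.0944×10^5 s: μ = 4π²r³/T² = 3.97364×10^5 km³/s².
Semi-major axis of the transfer orbit: a_t = (8780 + 49400)/2 = 29090 km.
At r₁ the circular-orbit speed is v₁ = √(μ/r₁) = 6.7274 km/s.
On the transfer ellipse at r₁, vis-viva equation gives v_p = √[μ(2/r₁ − 1/a_t)] = 8.7667 km/s.
First burn Δv₁ = |v_p − v₁| = 2.039 km/s.
At r₂, v₂ = √(μ/r₂) = 2.836 km/s.
Transfer-orbit speed at r₂: v_a = √[μ(2/r₂ − 1/a_t)] = 1.558 km/s.
Second burn Δv₂ = |v₂ − v_a| = 1.278 km/s.
Total Δv = Δv₁ + Δv₂ = 3.317 km/s.

Δv = 3.32 km/s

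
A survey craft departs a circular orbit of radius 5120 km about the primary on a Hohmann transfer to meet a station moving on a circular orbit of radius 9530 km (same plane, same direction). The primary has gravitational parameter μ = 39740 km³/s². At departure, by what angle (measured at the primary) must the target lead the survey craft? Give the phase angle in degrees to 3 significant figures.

Semi-major axis of the transfer orbit: a_t = (5120 + 9530)/2 = 7325 km.
Transfer time t = π√(a_t³/μ) = 9880 s.
The target's mean motion on its circular orbit is ω₂ = √(μ/r₂³) = 2.143×10^-4 rad/s.
Angle swept by the target during transfer: ω₂·t = 2.117 rad = 121.3°.
The survey craft traverses 180° on the transfer ellipse, so the target must lead by 180° − 121.3° = 58.7°.

φ = 58.7°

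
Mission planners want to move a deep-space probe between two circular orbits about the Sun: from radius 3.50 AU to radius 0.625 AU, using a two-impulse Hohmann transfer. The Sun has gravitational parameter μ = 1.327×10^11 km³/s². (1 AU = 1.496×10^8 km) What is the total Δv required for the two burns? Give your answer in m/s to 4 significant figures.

Δv = 18560 m/s

In km: r₁ = 3.50 × 1.496×10^8 = 5.236×10^8 km; r₂ = 0.625 × 1.496×10^8 = 9.350×10^7 km.
Semi-major axis of the transfer orbit: a_t = (5.236×10^8 + 9.350×10^7)/2 = 3.0855×10^8 km.
Circular speed at r₁: v₁ = √(μ/r₁) = √(1.327×10^11/5.236×10^8) = 15.92 km/s.
Transfer-orbit speed at r₁ (vis-viva equation): v_a = √[μ(2/r₁ − 1/a_t)] = 8.764 km/s.
First burn Δv₁ = |v_a − v₁| = 7.156 km/s.
Circular speed at r₂: v₂ = √(μ/r₂) = 37.673 km/s.
Transfer-orbit speed at r₂: v_p = √[μ(2/r₂ − 1/a_t)] = 49.076 km/s.
Second burn Δv₂ = |v₂ − v_p| = 11.40 km/s.
Δv = Δv₁ + Δv₂ = 7.156 + 11.40 = 18.56 km/s.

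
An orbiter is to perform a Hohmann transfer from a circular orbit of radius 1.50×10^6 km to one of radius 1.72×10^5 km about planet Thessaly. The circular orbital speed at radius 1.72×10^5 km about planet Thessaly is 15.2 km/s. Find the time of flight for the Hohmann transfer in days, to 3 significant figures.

t = 4.41 days

From the circular-orbit relation v² = μ/r at r = 1.72×10^5 km: μ = v²r = (15.2)² × 1.72×10^5 = 3.97389×10^7 km³/s².
Semi-major axis of the transfer orbit: a_t = (1.500×10^6 + 1.720×10^5)/2 = 8.360×10^5 km.
By Kepler's third law the transfer-orbit period is T = 2π√(a_t³/μ), so t = T/2 = 3.809×10^5 s.
Converting: 3.809×10^5 s ÷ 86400 s/day = 4.41 days.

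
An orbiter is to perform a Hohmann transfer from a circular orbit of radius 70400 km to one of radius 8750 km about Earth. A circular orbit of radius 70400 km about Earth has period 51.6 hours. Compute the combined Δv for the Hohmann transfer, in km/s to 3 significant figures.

From Kepler's third law T² = 4π²r³/μ at r = 70400 km, T = 51.6 hours = 51.6 × 3600 s = 1.8576×10^5 s: μ = 4π²r³/T² = 3.99184×10^5 km³/s².
Transfer-ellipse semi-major axis a_t = (r₁ + r₂)/2 = (70400 + 8750)/2 = 39575 km.
Circular speed at r₁: v₁ = √(μ/r₁) = √(3.99184×10^5/70400) = 2.38122 km/s.
Transfer-orbit speed at r₁ (vis-viva equation): v_a = √[μ(2/r₁ − 1/a_t)] = 1.11968 km/s.
First burn Δv₁ = |v_a − v₁| = 1.262 km/s.
At r₂, v₂ = √(μ/r₂) = 6.7543 km/s.
Transfer-orbit speed at r₂: v_p = √[μ(2/r₂ − 1/a_t)] = 9.0086 km/s.
Second burn Δv₂ = |v₂ − v_p| = 2.254 km/s.
Total Δv = Δv₁ + Δv₂ = 3.516 km/s.

Δv = 3.52 km/s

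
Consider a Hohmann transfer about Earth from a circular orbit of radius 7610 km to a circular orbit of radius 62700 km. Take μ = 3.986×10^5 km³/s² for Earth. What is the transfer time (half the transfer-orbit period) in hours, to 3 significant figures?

The Hohmann ellipse has a_t = (r₁ + r₂)/2 = 35155 km.
Half the transfer-orbit period gives t = π√(a_t³/μ) = 32800 s.
Converting: 32800 s ÷ 3600 s/hour = 9.11 hours.

t = 9.11 hours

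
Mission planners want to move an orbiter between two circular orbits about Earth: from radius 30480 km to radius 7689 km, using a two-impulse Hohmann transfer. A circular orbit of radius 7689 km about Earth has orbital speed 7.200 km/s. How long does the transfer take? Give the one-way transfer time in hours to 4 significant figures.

t = 3.644 hours

From the circular-orbit relation v² = μ/r at r = 7689 km: μ = v²r = (7.200)² × 7689 = 3.98598×10^5 km³/s².
Transfer-ellipse semi-major axis a_t = (r₁ + r₂)/2 = (30480 + 7689)/2 = 19084.5 km.
Transfer time t = π√(a_t³/μ) = π√((19084.5)³ / 3.98598×10^5) = 13120 s.
Converting: 13120 s ÷ 3600 s/hour = 3.644 hours.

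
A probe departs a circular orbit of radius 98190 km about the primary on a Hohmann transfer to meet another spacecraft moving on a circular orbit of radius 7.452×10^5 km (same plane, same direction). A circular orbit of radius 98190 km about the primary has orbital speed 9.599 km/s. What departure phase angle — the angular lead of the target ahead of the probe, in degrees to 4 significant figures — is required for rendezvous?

φ = 103.4°

From the circular-orbit relation v² = μ/r at r = 98190 km: μ = v²r = (9.599)² × 98190 = 9.04731×10^6 km³/s².
Semi-major axis of the transfer orbit: a_t = (98190 + 7.452×10^5)/2 = 4.21695×10^5 km.
The half-period of the transfer ellipse is t = π√(a_t³/μ) = 2.860×10^5 s.
The target's mean motion on its circular orbit is ω₂ = √(μ/r₂³) = 4.676×10^-6 rad/s.
Angle swept by the target during transfer: ω₂·t = 1.3373 rad = 76.62°.
Arrival is 180° from departure on the ellipse, so φ = 180° − 76.62° = 103.4°.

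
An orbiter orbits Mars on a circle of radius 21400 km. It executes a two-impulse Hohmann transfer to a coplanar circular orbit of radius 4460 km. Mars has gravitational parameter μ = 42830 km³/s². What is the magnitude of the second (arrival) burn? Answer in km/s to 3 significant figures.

Transfer-ellipse semi-major axis a_t = (r₁ + r₂)/2 = (21400 + 4460)/2 = 12930 km.
On the circular orbit at r = 4460 km, v_c = √(μ/r) = 3.0989 km/s.
Transfer-orbit speed at the same r (vis-viva, a = a_t): v_t = √[μ(2/r − 1/a_t)] = 3.9867 km/s.
Δv₂ = |v_t − v_c| = |3.9867 − 3.0989| = 0.8878 km/s.

Δv₂ = 0.888 km/s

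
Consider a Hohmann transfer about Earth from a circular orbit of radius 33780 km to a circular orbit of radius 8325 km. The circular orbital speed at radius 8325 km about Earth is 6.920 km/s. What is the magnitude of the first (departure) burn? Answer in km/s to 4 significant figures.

From the circular-orbit relation v² = μ/r at r = 8325 km: μ = v²r = (6.920)² × 8325 = 3.98654×10^5 km³/s².
Transfer-ellipse semi-major axis a_t = (r₁ + r₂)/2 = (33780 + 8325)/2 = 21052.5 km.
Circular speed at r = 33780 km: v_c = √(μ/r) = 3.435 km/s.
Transfer-orbit speed at the same r (vis-viva, a = a_t): v_t = √[μ(2/r − 1/a_t)] = 2.160 km/s.
Δv₁ = |v_t − v_c| = |2.160 − 3.435| = 1.275 km/s.

Δv₁ = 1.275 km/s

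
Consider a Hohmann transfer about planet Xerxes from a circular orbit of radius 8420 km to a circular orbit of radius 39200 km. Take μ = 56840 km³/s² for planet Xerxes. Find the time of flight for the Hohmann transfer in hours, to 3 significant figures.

Semi-major axis of the transfer orbit: a_t = (8420 + 39200)/2 = 23810 km.
Half the transfer-orbit period gives t = π√(a_t³/μ) = 48410 s.
Converting: 48410 s ÷ 3600 s/hour = 13.4 hours.

t = 13.4 hours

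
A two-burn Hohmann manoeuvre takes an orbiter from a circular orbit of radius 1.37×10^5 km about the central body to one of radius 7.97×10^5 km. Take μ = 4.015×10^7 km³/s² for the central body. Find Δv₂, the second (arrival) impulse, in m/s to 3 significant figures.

Δv₂ = 3250 m/s

Semi-major axis of the transfer orbit: a_t = (1.370×10^5 + 7.970×10^5)/2 = 4.670×10^5 km.
Circular speed at r = 7.970×10^5 km: v_c = √(μ/r) = 7.0976 km/s.
Transfer-orbit speed at the same r (vis-viva, a = a_t): v_t = √[μ(2/r − 1/a_t)] = 3.8443 km/s.
Δv₂ = |v_t − v_c| = |3.8443 − 7.0976| = 3.253 km/s.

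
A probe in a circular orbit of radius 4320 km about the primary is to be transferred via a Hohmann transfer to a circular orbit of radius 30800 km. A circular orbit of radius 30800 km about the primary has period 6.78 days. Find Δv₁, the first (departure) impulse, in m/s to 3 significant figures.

Δv₁ = 286 m/s

From Kepler's third law T² = 4π²r³/μ at r = 30800 km, T = 6.78 days = 6.78 × 86400 s = 5.85792×10^5 s: μ = 4π²r³/T² = 3361.44 km³/s².
Transfer-ellipse semi-major axis a_t = (r₁ + r₂)/2 = (4320 + 30800)/2 = 17560 km.
On the circular orbit at r = 4320 km, v_c = √(μ/r) = 0.88211 km/s.
Vis-viva on the transfer ellipse at r = 4320 km gives v_t = √[μ(2/r − 1/a_t)] = 1.1682 km/s.
Δv₁ = |v_t − v_c| = |1.1682 − 0.88211| = 0.2861 km/s.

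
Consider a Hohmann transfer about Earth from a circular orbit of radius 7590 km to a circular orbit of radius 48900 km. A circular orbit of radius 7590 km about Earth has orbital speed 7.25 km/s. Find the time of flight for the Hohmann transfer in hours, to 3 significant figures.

From the circular-orbit relation v² = μ/r at r = 7590 km: μ = v²r = (7.25)² × 7590 = 3.98949×10^5 km³/s².
Semi-major axis of the transfer orbit: a_t = (7590 + 48900)/2 = 28245 km.
By Kepler's third law the transfer-orbit period is T = 2π√(a_t³/μ), so t = T/2 = 23610 s.
Converting: 23610 s ÷ 3600 s/hour = 6.56 hours.

t = 6.56 hours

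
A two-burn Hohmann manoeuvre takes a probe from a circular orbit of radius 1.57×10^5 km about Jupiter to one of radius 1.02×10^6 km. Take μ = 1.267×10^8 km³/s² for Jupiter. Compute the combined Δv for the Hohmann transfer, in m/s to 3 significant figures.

The Hohmann ellipse has a_t = (r₁ + r₂)/2 = 5.885×10^5 km.
Circular speed at r₁: v₁ = √(μ/r₁) = √(1.267×10^8/1.570×10^5) = 28.4079 km/s.
On the transfer ellipse at r₁, vis-viva gives v_p = √[μ(2/r₁ − 1/a_t)] = 37.3995 km/s.
First burn Δv₁ = |v_p − v₁| = 8.992 km/s.
Circular speed at r₂: v₂ = √(μ/r₂) = 11.1452 km/s.
Transfer-orbit speed at r₂: v_a = √[μ(2/r₂ − 1/a_t)] = 5.75658 km/s.
Second burn Δv₂ = |v₂ − v_a| = 5.389 km/s.
Total Δv = Δv₁ + Δv₂ = 14.38 km/s.

Δv = 14400 m/s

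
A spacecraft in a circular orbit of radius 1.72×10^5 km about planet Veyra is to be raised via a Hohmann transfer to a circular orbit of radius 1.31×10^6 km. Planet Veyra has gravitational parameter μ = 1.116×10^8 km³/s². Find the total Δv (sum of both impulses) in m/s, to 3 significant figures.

Δv = 13200 m/s

Transfer-ellipse semi-major axis a_t = (r₁ + r₂)/2 = (1.720×10^5 + 1.310×10^6)/2 = 7.410×10^5 km.
At r₁ the circular-orbit speed is v₁ = √(μ/r₁) = 25.472 km/s.
Transfer-orbit speed at r₁ (vis-viva equation): v_p = √[μ(2/r₁ − 1/a_t)] = 33.868 km/s.
First burn Δv₁ = |v_p − v₁| = 8.396 km/s.
Circular speed at r₂: v₂ = √(μ/r₂) = 9.230 km/s.
Transfer-orbit speed at r₂: v_a = √[μ(2/r₂ − 1/a_t)] = 4.447 km/s.
Second burn Δv₂ = |v₂ − v_a| = 4.783 km/s.
Δv = Δv₁ + Δv₂ = 8.396 + 4.783 = 13.18 km/s.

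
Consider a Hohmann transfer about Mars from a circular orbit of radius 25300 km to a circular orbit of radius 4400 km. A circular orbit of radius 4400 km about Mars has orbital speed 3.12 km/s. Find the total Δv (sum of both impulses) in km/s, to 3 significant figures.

From the circular-orbit relation v² = μ/r at r = 4400 km: μ = v²r = (3.12)² × 4400 = 42831.4 km³/s².
The Hohmann ellipse has a_t = (r₁ + r₂)/2 = 14850 km.
At r₁ the circular-orbit speed is v₁ = √(μ/r₁) = 1.30113 km/s.
Transfer-orbit speed at r₁ (vis-viva equation): v_a = √[μ(2/r₁ − 1/a_t)] = 0.708245 km/s.
First burn Δv₁ = |v_a − v₁| = 0.5929 km/s.
Circular speed at r₂: v₂ = √(μ/r₂) = 3.1200 km/s.
Transfer-orbit speed at r₂: v_p = √[μ(2/r₂ − 1/a_t)] = 4.0724 km/s.
Second burn Δv₂ = |v₂ − v_p| = 0.9524 km/s.
Δv = Δv₁ + Δv₂ = 0.5929 + 0.9524 = 1.545 km/s.

Δv = 1.55 km/s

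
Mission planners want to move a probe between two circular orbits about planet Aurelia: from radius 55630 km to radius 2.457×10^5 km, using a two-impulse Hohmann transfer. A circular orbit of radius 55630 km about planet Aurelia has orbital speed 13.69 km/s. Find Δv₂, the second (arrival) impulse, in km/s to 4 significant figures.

Δv₂ = 2.556 km/s

From the circular-orbit relation v² = μ/r at r = 55630 km: μ = v²r = (13.69)² × 55630 = 1.04260×10^7 km³/s².
Semi-major axis of the transfer orbit: a_t = (55630 + 2.457×10^5)/2 = 1.50665×10^5 km.
Circular speed at r = 2.457×10^5 km: v_c = √(μ/r) = 6.514 km/s.
Vis-viva on the transfer ellipse at r = 2.457×10^5 km gives v_t = √[μ(2/r − 1/a_t)] = 3.958 km/s.
Δv₂ = |v_t − v_c| = |3.958 − 6.514| = 2.556 km/s.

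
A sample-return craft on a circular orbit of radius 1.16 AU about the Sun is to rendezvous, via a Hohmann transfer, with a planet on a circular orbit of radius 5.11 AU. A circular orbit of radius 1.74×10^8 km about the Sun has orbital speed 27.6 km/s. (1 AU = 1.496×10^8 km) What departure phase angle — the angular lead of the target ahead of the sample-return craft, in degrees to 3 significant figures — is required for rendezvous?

From the circular-orbit relation v² = μ/r at r = 1.74×10^8 km: μ = v²r = (27.6)² × 1.74×10^8 = 1.32546×10^11 km³/s².
In km: r₁ = 1.16 × 1.496×10^8 = 1.73536×10^8 km; r₂ = 5.11 × 1.496×10^8 = 7.64456×10^8 km.
Transfer-ellipse semi-major axis a_t = (r₁ + r₂)/2 = (1.73536×10^8 + 7.64456×10^8)/2 = 4.68996×10^8 km.
Transfer time t = π√(a_t³/μ) = 8.7643533×10^7 s.
The target's mean motion on its circular orbit is ω₂ = √(μ/r₂³) = 1.7224831×10^-8 rad/s.
Angle swept by the target during transfer: ω₂·t = 1.50965 rad = 86.50°.
The sample-return craft traverses 180° on the transfer ellipse, so the target must lead by 180° − 86.50° = 93.5°.

φ = 93.5°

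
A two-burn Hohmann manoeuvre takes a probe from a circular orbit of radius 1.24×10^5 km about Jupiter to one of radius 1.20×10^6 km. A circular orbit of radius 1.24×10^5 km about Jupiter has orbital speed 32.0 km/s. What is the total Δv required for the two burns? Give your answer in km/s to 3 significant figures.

From the circular-orbit relation v² = μ/r at r = 1.24×10^5 km: μ = v²r = (32.0)² × 1.24×10^5 = 1.26976×10^8 km³/s².
Transfer-ellipse semi-major axis a_t = (r₁ + r₂)/2 = (1.240×10^5 + 1.200×10^6)/2 = 6.620×10^5 km.
Circular speed at r₁: v₁ = √(μ/r₁) = √(1.26976×10^8/1.240×10^5) = 32.000 km/s.
On the transfer ellipse at r₁, vis-viva equation gives v_p = √[μ(2/r₁ − 1/a_t)] = 43.084 km/s.
First burn Δv₁ = |v_p − v₁| = 11.084 km/s.
Circular speed at r₂: v₂ = √(μ/r₂) = 10.2866 km/s.
Transfer-orbit speed at r₂: v_a = √[μ(2/r₂ − 1/a_t)] = 4.45197 km/s.
Second burn Δv₂ = |v₂ − v_a| = 5.8346 km/s.
Total Δv = Δv₁ + Δv₂ = 16.92 km/s.

Δv = 16.9 km/s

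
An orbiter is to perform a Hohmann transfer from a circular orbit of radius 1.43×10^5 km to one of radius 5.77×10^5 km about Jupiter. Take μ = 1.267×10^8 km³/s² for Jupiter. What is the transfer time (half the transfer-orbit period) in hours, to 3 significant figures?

t = 16.7 hours

Transfer-ellipse semi-major axis a_t = (r₁ + r₂)/2 = (1.430×10^5 + 5.770×10^5)/2 = 3.600×10^5 km.
By Kepler's third law the transfer-orbit period is T = 2π√(a_t³/μ), so t = T/2 = 60290 s.
Converting: 60290 s ÷ 3600 s/hour = 16.7 hours.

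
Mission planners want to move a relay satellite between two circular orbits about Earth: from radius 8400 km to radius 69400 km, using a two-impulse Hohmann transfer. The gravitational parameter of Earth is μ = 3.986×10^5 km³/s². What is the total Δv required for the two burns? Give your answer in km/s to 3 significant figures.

Δv = 3.60 km/s

The Hohmann ellipse has a_t = (r₁ + r₂)/2 = 38900 km.
Circular speed at r₁: v₁ = √(μ/r₁) = √(3.986×10^5/8400) = 6.889 km/s.
Transfer-orbit speed at r₁ (v² = μ(2/r − 1/a)): v_p = √[μ(2/r₁ − 1/a_t)] = 9.201 km/s.
First burn Δv₁ = |v_p − v₁| = 2.312 km/s.
At r₂, v₂ = √(μ/r₂) = 2.397 km/s.
Transfer-orbit speed at r₂: v_a = √[μ(2/r₂ − 1/a_t)] = 1.114 km/s.
Second burn Δv₂ = |v₂ − v_a| = 1.283 km/s.
Total Δv = Δv₁ + Δv₂ = 3.595 km/s.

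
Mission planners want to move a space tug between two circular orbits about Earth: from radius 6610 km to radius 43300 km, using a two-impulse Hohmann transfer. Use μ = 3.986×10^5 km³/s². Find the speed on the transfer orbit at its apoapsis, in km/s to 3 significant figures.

v = 1.56 km/s

Semi-major axis of the transfer orbit: a_t = (6610 + 43300)/2 = 24955 km.
At apoapsis, r = 43300 km.
Vis-viva: v = √[μ(2/r − 1/a_t)] = √[3.986×10^5 × (2/43300 − 1/24955)] = 1.562 km/s.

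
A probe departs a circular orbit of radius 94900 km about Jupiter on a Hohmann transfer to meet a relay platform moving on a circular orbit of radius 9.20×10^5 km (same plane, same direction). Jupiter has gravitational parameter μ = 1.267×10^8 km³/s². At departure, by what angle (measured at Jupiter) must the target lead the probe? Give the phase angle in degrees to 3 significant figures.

The Hohmann ellipse has a_t = (r₁ + r₂)/2 = 5.0745×10^5 km.
The half-period of the transfer ellipse is t = π√(a_t³/μ) = 1.009×10^5 s.
The target's mean motion on its circular orbit is ω₂ = √(μ/r₂³) = 1.276×10^-5 rad/s.
Angle swept by the target during transfer: ω₂·t = 1.287 rad = 73.74°.
Arrival is 180° from departure on the ellipse, so φ = 180° − 73.74° = 106°.

φ = 106°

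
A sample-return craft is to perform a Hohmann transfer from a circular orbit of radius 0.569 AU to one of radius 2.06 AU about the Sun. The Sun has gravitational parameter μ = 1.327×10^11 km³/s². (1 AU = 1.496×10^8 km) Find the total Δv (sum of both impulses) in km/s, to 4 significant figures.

In km: r₁ = 0.569 × 1.496×10^8 = 8.51224×10^7 km; r₂ = 2.06 × 1.496×10^8 = 3.08176×10^8 km.
Semi-major axis of the transfer orbit: a_t = (8.51224×10^7 + 3.08176×10^8)/2 = 1.966492×10^8 km.
Circular speed at r₁: v₁ = √(μ/r₁) = √(1.327×10^11/8.51224×10^7) = 39.483 km/s.
Transfer-orbit speed at r₁ (vis-viva): v_p = √[μ(2/r₁ − 1/a_t)] = 49.427 km/s.
First burn Δv₁ = |v_p − v₁| = 9.944 km/s.
Circular speed at r₂: v₂ = √(μ/r₂) = 20.7509 km/s.
Transfer-orbit speed at r₂: v_a = √[μ(2/r₂ − 1/a_t)] = 13.6525 km/s.
Second burn Δv₂ = |v₂ − v_a| = 7.098 km/s.
Total Δv = Δv₁ + Δv₂ = 17.04 km/s.

Δv = 17.04 km/s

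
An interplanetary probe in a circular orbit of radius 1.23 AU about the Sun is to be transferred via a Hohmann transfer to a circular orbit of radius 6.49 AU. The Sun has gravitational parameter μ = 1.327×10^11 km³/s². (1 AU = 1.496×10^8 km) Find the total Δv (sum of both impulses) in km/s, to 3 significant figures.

In km: r₁ = 1.23 × 1.496×10^8 = 1.84008×10^8 km; r₂ = 6.49 × 1.496×10^8 = 9.70904×10^8 km.
The Hohmann ellipse has a_t = (r₁ + r₂)/2 = 5.77456×10^8 km.
At r₁ the circular-orbit speed is v₁ = √(μ/r₁) = 26.8545 km/s.
On the transfer ellipse at r₁, v² = μ(2/r − 1/a) gives v_p = √[μ(2/r₁ − 1/a_t)] = 34.8214 km/s.
First burn Δv₁ = |v_p − v₁| = 7.967 km/s.
Circular speed at r₂: v₂ = √(μ/r₂) = 11.69 km/s.
Transfer-orbit speed at r₂: v_a = √[μ(2/r₂ − 1/a_t)] = 6.599 km/s.
Second burn Δv₂ = |v₂ − v_a| = 5.091 km/s.
Total Δv = Δv₁ + Δv₂ = 13.06 km/s.

Δv = 13.1 km/s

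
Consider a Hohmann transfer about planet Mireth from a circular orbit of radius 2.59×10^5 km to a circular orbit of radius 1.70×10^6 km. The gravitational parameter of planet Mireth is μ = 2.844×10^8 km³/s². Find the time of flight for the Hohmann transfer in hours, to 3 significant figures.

Transfer-ellipse semi-major axis a_t = (r₁ + r₂)/2 = (2.590×10^5 + 1.700×10^6)/2 = 9.795×10^5 km.
Transfer time t = π√(a_t³/μ) = π√((9.795×10^5)³ / 2.844×10^8) = 1.806×10^5 s.
Converting: 1.806×10^5 s ÷ 3600 s/hour = 50.2 hours.

t = 50.2 hours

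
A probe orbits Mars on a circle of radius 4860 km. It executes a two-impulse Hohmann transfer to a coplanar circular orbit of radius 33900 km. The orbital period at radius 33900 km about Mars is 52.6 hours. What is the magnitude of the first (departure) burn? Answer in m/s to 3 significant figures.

From Kepler's third law T² = 4π²r³/μ at r = 33900 km, T = 52.6 hours = 52.6 × 3600 s = 1.8936×10^5 s: μ = 4π²r³/T² = 42892.6 km³/s².
The Hohmann ellipse has a_t = (r₁ + r₂)/2 = 19380 km.
On the circular orbit at r = 4860 km, v_c = √(μ/r) = 2.9708 km/s.
Transfer-orbit speed at the same r (vis-viva, a = a_t): v_t = √[μ(2/r − 1/a_t)] = 3.9291 km/s.
Δv₁ = |v_t − v_c| = |3.9291 − 2.9708| = 0.9583 km/s.

Δv₁ = 958 m/s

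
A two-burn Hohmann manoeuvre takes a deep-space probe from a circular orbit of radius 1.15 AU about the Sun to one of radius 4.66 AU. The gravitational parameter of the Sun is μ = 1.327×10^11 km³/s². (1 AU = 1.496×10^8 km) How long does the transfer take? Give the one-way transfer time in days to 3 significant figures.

t = 904 days

In km: r₁ = 1.15 × 1.496×10^8 = 1.7204×10^8 km; r₂ = 4.66 × 1.496×10^8 = 6.97136×10^8 km.
The Hohmann ellipse has a_t = (r₁ + r₂)/2 = 4.34588×10^8 km.
By Kepler's third law the transfer-orbit period is T = 2π√(a_t³/μ), so t = T/2 = 7.813×10^7 s.
Converting: 7.813×10^7 s ÷ 86400 s/day = 904 days.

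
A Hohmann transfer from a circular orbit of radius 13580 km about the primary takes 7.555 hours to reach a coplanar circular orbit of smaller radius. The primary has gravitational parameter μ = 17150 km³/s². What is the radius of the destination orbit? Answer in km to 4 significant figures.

r₂ = 8166 km

Transfer time t = 7.555 hours = 27198 s, and t = π√(a_t³/μ).
So a_t = (μ t²/π²)^(1/3) = (17150 × (27198)² / π²)^(1/3) = 10873 km.
Since a_t = (r₁ + r₂)/2, r₂ = 2a_t − r₁ = 2×10873 − 13580 = 8166 km.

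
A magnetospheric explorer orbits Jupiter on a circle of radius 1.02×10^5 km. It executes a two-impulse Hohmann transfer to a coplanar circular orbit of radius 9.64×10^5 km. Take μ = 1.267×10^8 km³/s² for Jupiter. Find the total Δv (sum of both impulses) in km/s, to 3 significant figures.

Semi-major axis of the transfer orbit: a_t = (1.020×10^5 + 9.640×10^5)/2 = 5.330×10^5 km.
At r₁ the circular-orbit speed is v₁ = √(μ/r₁) = 35.244 km/s.
On the transfer ellipse at r₁, vis-viva gives v_p = √[μ(2/r₁ − 1/a_t)] = 47.398 km/s.
First burn Δv₁ = |v_p − v₁| = 12.15 km/s.
At r₂, v₂ = √(μ/r₂) = 11.464 km/s.
Transfer-orbit speed at r₂: v_a = √[μ(2/r₂ − 1/a_t)] = 5.0152 km/s.
Second burn Δv₂ = |v₂ − v_a| = 6.449 km/s.
Δv = Δv₁ + Δv₂ = 12.15 + 6.449 = 18.60 km/s.

Δv = 18.6 km/s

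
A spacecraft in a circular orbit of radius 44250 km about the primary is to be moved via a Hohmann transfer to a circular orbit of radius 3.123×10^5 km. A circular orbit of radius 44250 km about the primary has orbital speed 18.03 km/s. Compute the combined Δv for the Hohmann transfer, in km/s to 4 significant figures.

From the circular-orbit relation v² = μ/r at r = 44250 km: μ = v²r = (18.03)² × 44250 = 1.43848×10^7 km³/s².
The Hohmann ellipse has a_t = (r₁ + r₂)/2 = 1.78275×10^5 km.
At r₁ the circular-orbit speed is v₁ = √(μ/r₁) = 18.0300 km/s.
Transfer-orbit speed at r₁ (vis-viva equation): v_p = √[μ(2/r₁ − 1/a_t)] = 23.8636 km/s.
First burn Δv₁ = |v_p − v₁| = 5.8336 km/s.
At r₂, v₂ = √(μ/r₂) = 6.78682 km/s.
Transfer-orbit speed at r₂: v_a = √[μ(2/r₂ − 1/a_t)] = 3.38125 km/s.
Second burn Δv₂ = |v₂ − v_a| = 3.4056 km/s.
Δv = Δv₁ + Δv₂ = 5.8336 + 3.4056 = 9.239 km/s.

Δv = 9.239 km/s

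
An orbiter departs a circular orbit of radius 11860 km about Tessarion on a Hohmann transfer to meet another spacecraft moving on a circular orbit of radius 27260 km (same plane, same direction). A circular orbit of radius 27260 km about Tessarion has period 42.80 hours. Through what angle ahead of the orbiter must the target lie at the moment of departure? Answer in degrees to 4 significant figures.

φ = 70.60°

From Kepler's third law T² = 4π²r³/μ at r = 27260 km, T = 42.80 hours = 42.80 × 3600 s = 1.5408×10^5 s: μ = 4π²r³/T² = 33685.6 km³/s².
Transfer-ellipse semi-major axis a_t = (r₁ + r₂)/2 = (11860 + 27260)/2 = 19560 km.
Transfer time t = π√(a_t³/μ) = 46825 s.
Target angular speed ω₂ = √(μ/r₂³) = 4.0779×10^-5 rad/s.
Angle swept by the target during transfer: ω₂·t = 1.909 rad = 109.4°.
The orbiter traverses 180° on the transfer ellipse, so the target must lead by 180° − 109.4° = 70.60°.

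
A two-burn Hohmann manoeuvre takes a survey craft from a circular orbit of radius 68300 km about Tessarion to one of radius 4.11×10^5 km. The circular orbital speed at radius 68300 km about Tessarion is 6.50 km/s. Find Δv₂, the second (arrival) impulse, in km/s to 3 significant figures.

From the circular-orbit relation v² = μ/r at r = 68300 km: μ = v²r = (6.50)² × 68300 = 2.88568×10^6 km³/s².
Semi-major axis of the transfer orbit: a_t = (68300 + 4.110×10^5)/2 = 2.3965×10^5 km.
Circular speed at r = 4.110×10^5 km: v_c = √(μ/r) = 2.650 km/s.
Vis-viva on the transfer ellipse at r = 4.110×10^5 km gives v_t = √[μ(2/r − 1/a_t)] = 1.415 km/s.
Δv₂ = |v_t − v_c| = |1.415 − 2.650| = 1.235 km/s.

Δv₂ = 1.24 km/s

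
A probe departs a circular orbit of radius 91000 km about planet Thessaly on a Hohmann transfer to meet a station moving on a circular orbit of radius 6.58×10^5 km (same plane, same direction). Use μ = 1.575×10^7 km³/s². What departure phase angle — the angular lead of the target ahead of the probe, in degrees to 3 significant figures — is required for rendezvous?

Transfer-ellipse semi-major axis a_t = (r₁ + r₂)/2 = (91000 + 6.580×10^5)/2 = 3.745×10^5 km.
Transfer time t = π√(a_t³/μ) = 1.814×10^5 s.
Target angular speed ω₂ = √(μ/r₂³) = 7.435×10^-6 rad/s.
Angle swept by the target during transfer: ω₂·t = 1.349 rad = 77.29°.
The probe traverses 180° on the transfer ellipse, so the target must lead by 180° − 77.29° = 103°.

φ = 103°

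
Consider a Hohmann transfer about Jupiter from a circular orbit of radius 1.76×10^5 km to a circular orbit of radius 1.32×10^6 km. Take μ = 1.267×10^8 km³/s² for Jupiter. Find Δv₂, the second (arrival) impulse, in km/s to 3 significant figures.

Δv₂ = 5.04 km/s

The Hohmann ellipse has a_t = (r₁ + r₂)/2 = 7.480×10^5 km.
Circular speed at r = 1.320×10^6 km: v_c = √(μ/r) = 9.797 km/s.
Vis-viva on the transfer ellipse at r = 1.320×10^6 km gives v_t = √[μ(2/r − 1/a_t)] = 4.752 km/s.
Δv₂ = |v_t − v_c| = |4.752 − 9.797| = 5.045 km/s.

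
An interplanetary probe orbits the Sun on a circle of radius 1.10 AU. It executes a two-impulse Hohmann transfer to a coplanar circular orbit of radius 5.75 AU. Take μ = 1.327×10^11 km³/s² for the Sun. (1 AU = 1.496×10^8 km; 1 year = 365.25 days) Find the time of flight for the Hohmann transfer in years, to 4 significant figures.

In km: r₁ = 1.10 × 1.496×10^8 = 1.6456×10^8 km; r₂ = 5.75 × 1.496×10^8 = 8.602×10^8 km.
The Hohmann ellipse has a_t = (r₁ + r₂)/2 = 5.1238×10^8 km.
By Kepler's third law the transfer-orbit period is T = 2π√(a_t³/μ), so t = T/2 = 1.00024×10^8 s.
Converting: 1.00024×10^8 s ÷ 3.15576×10^7 s/year (365.25 × 86400) = 3.170 years.

t = 3.170 years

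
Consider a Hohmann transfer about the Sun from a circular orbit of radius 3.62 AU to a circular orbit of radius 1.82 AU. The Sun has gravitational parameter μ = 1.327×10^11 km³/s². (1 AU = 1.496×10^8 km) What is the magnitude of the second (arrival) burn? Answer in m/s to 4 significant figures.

In km: r₁ = 3.62 × 1.496×10^8 = 5.41552×10^8 km; r₂ = 1.82 × 1.496×10^8 = 2.72272×10^8 km.
Semi-major axis of the transfer orbit: a_t = (5.41552×10^8 + 2.72272×10^8)/2 = 4.06912×10^8 km.
Circular speed at r = 2.72272×10^8 km: v_c = √(μ/r) = 22.077 km/s.
Transfer-orbit speed at the same r (vis-viva, a = a_t): v_t = √[μ(2/r − 1/a_t)] = 25.469 km/s.
Δv₂ = |v_t − v_c| = |25.469 − 22.077| = 3.392 km/s.

Δv₂ = 3392 m/s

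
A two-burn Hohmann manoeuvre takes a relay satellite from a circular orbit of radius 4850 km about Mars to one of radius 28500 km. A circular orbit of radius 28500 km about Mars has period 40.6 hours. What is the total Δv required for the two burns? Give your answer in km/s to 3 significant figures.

Δv = 1.48 km/s

From Kepler's third law T² = 4π²r³/μ at r = 28500 km, T = 40.6 hours = 40.6 × 3600 s = 1.4616×10^5 s: μ = 4π²r³/T² = 42779.7 km³/s².
Transfer-ellipse semi-major axis a_t = (r₁ + r₂)/2 = (4850 + 28500)/2 = 16675 km.
At r₁ the circular-orbit speed is v₁ = √(μ/r₁) = 2.9699 km/s.
On the transfer ellipse at r₁, vis-viva gives v_p = √[μ(2/r₁ − 1/a_t)] = 3.8827 km/s.
First burn Δv₁ = |v_p − v₁| = 0.9128 km/s.
At r₂, v₂ = √(μ/r₂) = 1.22517 km/s.
Transfer-orbit speed at r₂: v_a = √[μ(2/r₂ − 1/a_t)] = 0.660745 km/s.
Second burn Δv₂ = |v₂ − v_a| = 0.5644 km/s.
Δv = Δv₁ + Δv₂ = 0.9128 + 0.5644 = 1.477 km/s.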